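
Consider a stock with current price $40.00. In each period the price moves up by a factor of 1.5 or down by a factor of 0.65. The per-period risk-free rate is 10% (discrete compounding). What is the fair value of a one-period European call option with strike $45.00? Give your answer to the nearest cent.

Risk-neutral probability p = (1 + 0.1 − 0.65)/(1.5 − 0.65) = 0.4500/0.8500 = 0.5294
Terminal stock prices: S_u = 60, S_d = 26
Terminal payoffs (S − K): max(15, 0) = 15, max(-19, 0) = 0
Node 0 (S = 40): V_0 = 1/1.1·[0.5294·15.0000 + 0.4706·0.0000] = 7.2193

$7.22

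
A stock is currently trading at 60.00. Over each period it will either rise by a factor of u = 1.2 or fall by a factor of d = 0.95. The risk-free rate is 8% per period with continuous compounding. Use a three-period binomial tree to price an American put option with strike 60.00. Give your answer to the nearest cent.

Risk-neutral probability p = (e^0.08 − 0.95)/(1.2 − 0.95) = 0.1333/0.2500 = 0.5331
Terminal stock prices: S_uuu = 103.7, S_uud = 82.08, S_udd = 64.98, S_ddd = 51.44
Terminal payoffs (K − S): max(-43.68, 0) = 0, max(-22.08, 0) = 0, max(-4.98, 0) = 0, max(8.558, 0) = 8.558
Node uu (S = 86.4): continuation = e^(−0.08)·[0.5331·0.0000 + 0.4669·0.0000] = 0.0000; exercise value = 0.0000 ≤ continuation, so V_uu = 0.0000
Node ud (S = 68.4): continuation = e^(−0.08)·[0.5331·0.0000 + 0.4669·0.0000] = 0.0000; exercise value = 0.0000 ≤ continuation, so V_ud = 0.0000
Node dd (S = 54.15): continuation = e^(−0.08)·[0.5331·0.0000 + 0.4669·8.5575] = 3.6879; exercise value = 5.8500 > continuation, so V_dd = 5.8500 (exercise)
Node u (S = 72): continuation = e^(−0.08)·[0.5331·0.0000 + 0.4669·0.0000] = 0.0000; exercise value = 0.0000 ≤ continuation, so V_u = 0.0000
Node d (S = 57): continuation = e^(−0.08)·[0.5331·0.0000 + 0.4669·5.8500] = 2.5211; exercise value = 3.0000 > continuation, so V_d = 3.0000 (exercise)
Node 0 (S = 60): continuation = e^(−0.08)·[0.5331·0.0000 + 0.4669·3.0000] = 1.2929; exercise value = 0.0000 ≤ continuation, so V_0 = 1.2929

1.29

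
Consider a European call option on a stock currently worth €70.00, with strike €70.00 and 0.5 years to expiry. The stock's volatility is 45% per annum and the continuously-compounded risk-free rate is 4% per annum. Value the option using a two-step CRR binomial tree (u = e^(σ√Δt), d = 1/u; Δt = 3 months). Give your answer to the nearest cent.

€8.47

CRR parameters: u = e^(σ√Δt) = e^(0.45·√0.25) = 1.2523, d = 1/u = 0.7985
Per-period rate: rΔt = 0.04·0.25 = 0.01, so R = e^0.01 = 1.0101
Risk-neutral probability p = (e^0.01 − 0.7985)/(1.2523 − 0.7985) = 0.2115/0.4538 = 0.4661
Terminal stock prices: S_uu = 109.8, S_ud = 70, S_dd = 44.63
Terminal payoffs (S − K): max(39.78, 0) = 39.78, max(0, 0) = 0, max(-25.37, 0) = 0
Node u (S = 87.66): V_u = e^(−0.01)·[0.4661·39.7819 + 0.5339·0.0000] = 18.3591
Node d (S = 55.9): V_d = e^(−0.01)·[0.4661·0.0000 + 0.5339·0.0000] = 0.0000
Node 0 (S = 70): V_0 = e^(−0.01)·[0.4661·18.3591 + 0.5339·0.0000] = 8.4726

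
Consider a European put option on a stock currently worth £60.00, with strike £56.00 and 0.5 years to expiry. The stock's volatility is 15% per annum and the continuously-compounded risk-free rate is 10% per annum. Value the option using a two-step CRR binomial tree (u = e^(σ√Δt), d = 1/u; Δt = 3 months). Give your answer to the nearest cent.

£0.51

CRR parameters: u = e^(σ√Δt) = e^(0.15·√0.25) = 1.0779, d = 1/u = 0.9277
Per-period rate: rΔt = 0.1·0.25 = 0.025, so R = e^0.025 = 1.0253
Risk-neutral probability p = (e^0.025 − 0.9277)/(1.0779 − 0.9277) = 0.0976/0.1501 = 0.6499
Terminal stock prices: S_uu = 69.71, S_ud = 60, S_dd = 51.64
Terminal payoffs (K − S): max(-13.71, 0) = 0, max(-4, 0) = 0, max(4.358, 0) = 4.358
Node u (S = 64.67): V_u = e^(−0.025)·[0.6499·0.0000 + 0.3501·0.0000] = 0.0000
Node d (S = 55.66): V_d = e^(−0.025)·[0.6499·0.0000 + 0.3501·4.3575] = 1.4880
Node 0 (S = 60): V_0 = e^(−0.025)·[0.6499·0.0000 + 0.3501·1.4880] = 0.5081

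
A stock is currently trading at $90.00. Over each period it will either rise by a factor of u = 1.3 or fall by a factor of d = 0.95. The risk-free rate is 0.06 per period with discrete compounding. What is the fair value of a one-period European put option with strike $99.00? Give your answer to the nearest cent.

$8.73

Risk-neutral probability p = (1 + 0.06 − 0.95)/(1.3 − 0.95) = 0.1100/0.3500 = 0.3143
Terminal stock prices: S_u = 117, S_d = 85.5
Terminal payoffs (K − S): max(-18, 0) = 0, max(13.5, 0) = 13.5
Node 0 (S = 90): V_0 = 1/1.06·[0.3143·0.0000 + 0.6857·13.5000] = 8.7332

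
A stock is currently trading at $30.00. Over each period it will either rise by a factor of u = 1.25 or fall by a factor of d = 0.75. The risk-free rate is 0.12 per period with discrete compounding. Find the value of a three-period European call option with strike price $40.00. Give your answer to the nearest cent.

Risk-neutral probability p = (1 + 0.12 − 0.75)/(1.25 − 0.75) = 0.3700/0.5000 = 0.7400
Terminal stock prices: S_uuu = 58.59, S_uud = 35.16, S_udd = 21.09, S_ddd = 12.66
Terminal payoffs (S − K): max(18.59, 0) = 18.59, max(-4.844, 0) = 0, max(-18.91, 0) = 0, max(-27.34, 0) = 0
Node uu (S = 46.88): V_uu = 1/1.12·[0.7400·18.5938 + 0.2600·0.0000] = 12.2852
Node ud (S = 28.12): V_ud = 1/1.12·[0.7400·0.0000 + 0.2600·0.0000] = 0.0000
Node dd (S = 16.88): V_dd = 1/1.12·[0.7400·0.0000 + 0.2600·0.0000] = 0.0000
Node u (S = 37.5): V_u = 1/1.12·[0.7400·12.2852 + 0.2600·0.0000] = 8.1170
Node d (S = 22.5): V_d = 1/1.12·[0.7400·0.0000 + 0.2600·0.0000] = 0.0000
Node 0 (S = 30): V_0 = 1/1.12·[0.7400·8.1170 + 0.2600·0.0000] = 5.3630

$5.36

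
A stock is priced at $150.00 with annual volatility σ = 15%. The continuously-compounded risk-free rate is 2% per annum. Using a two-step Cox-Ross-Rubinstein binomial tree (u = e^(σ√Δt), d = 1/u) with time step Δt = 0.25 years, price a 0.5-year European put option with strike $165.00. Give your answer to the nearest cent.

$15.79

CRR parameters: u = e^(σ√Δt) = e^(0.15·√0.25) = 1.0779, d = 1/u = 0.9277
Per-period rate: rΔt = 0.02·0.25 = 0.005, so R = e^0.005 = 1.0050
Risk-neutral probability p = (e^0.005 − 0.9277)/(1.0779 − 0.9277) = 0.0773/0.1501 = 0.5146
Terminal stock prices: S_uu = 174.3, S_ud = 150, S_dd = 129.1
Terminal payoffs (K − S): max(-9.275, 0) = 0, max(15, 0) = 15, max(35.89, 0) = 35.89
Node u (S = 161.7): V_u = e^(−0.005)·[0.5146·0.0000 + 0.4854·15.0000] = 7.2440
Node d (S = 139.2): V_d = e^(−0.005)·[0.5146·15.0000 + 0.4854·35.8938] = 25.0155
Node 0 (S = 150): V_0 = e^(−0.005)·[0.5146·7.2440 + 0.4854·25.0155] = 15.7904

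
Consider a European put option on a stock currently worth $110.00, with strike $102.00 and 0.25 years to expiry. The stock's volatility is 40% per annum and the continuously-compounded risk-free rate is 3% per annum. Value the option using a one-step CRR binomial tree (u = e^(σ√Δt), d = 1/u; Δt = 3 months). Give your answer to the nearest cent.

CRR parameters: u = e^(σ√Δt) = e^(0.4·√0.25) = 1.2214, d = 1/u = 0.8187
Per-period rate: rΔt = 0.03·0.25 = 0.0075, so R = e^0.0075 = 1.0075
Risk-neutral probability p = (e^0.0075 − 0.8187)/(1.2214 − 0.8187) = 0.1888/0.4027 = 0.4689
Terminal stock prices: S_u = 134.4, S_d = 90.06
Terminal payoffs (K − S): max(-32.35, 0) = 0, max(11.94, 0) = 11.94
Node 0 (S = 110): V_0 = e^(−0.0075)·[0.4689·0.0000 + 0.5311·11.9396] = 6.2942

$6.29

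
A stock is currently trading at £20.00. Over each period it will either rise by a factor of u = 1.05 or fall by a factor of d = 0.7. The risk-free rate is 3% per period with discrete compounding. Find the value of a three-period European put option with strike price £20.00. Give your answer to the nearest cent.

£0.72

Risk-neutral probability p = (1 + 0.03 − 0.7)/(1.05 − 0.7) = 0.3300/0.3500 = 0.9429
Terminal stock prices: S_uuu = 23.15, S_uud = 15.43, S_udd = 10.29, S_ddd = 6.86
Terminal payoffs (K − S): max(-3.153, 0) = 0, max(4.565, 0) = 4.565, max(9.71, 0) = 9.71, max(13.14, 0) = 13.14
Node uu (S = 22.05): V_uu = 1/1.03·[0.9429·0.0000 + 0.0571·4.5650] = 0.2533
Node ud (S = 14.7): V_ud = 1/1.03·[0.9429·4.5650 + 0.0571·9.7100] = 4.7175
Node dd (S = 9.8): V_dd = 1/1.03·[0.9429·9.7100 + 0.0571·13.1400] = 9.6175
Node u (S = 21): V_u = 1/1.03·[0.9429·0.2533 + 0.0571·4.7175] = 0.4936
Node d (S = 14): V_d = 1/1.03·[0.9429·4.7175 + 0.0571·9.6175] = 4.8519
Node 0 (S = 20): V_0 = 1/1.03·[0.9429·0.4936 + 0.0571·4.8519] = 0.7210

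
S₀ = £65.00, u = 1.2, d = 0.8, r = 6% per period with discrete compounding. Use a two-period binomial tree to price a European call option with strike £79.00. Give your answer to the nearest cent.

Risk-neutral probability p = (1 + 0.06 − 0.8)/(1.2 − 0.8) = 0.2600/0.4000 = 0.6500
Terminal stock prices: S_uu = 93.6, S_ud = 62.4, S_dd = 41.6
Terminal payoffs (S − K): max(14.6, 0) = 14.6, max(-16.6, 0) = 0, max(-37.4, 0) = 0
Node u (S = 78): V_u = 1/1.06·[0.6500·14.6000 + 0.3500·0.0000] = 8.9528
Node d (S = 52): V_d = 1/1.06·[0.6500·0.0000 + 0.3500·0.0000] = 0.0000
Node 0 (S = 65): V_0 = 1/1.06·[0.6500·8.9528 + 0.3500·0.0000] = 5.4899

£5.49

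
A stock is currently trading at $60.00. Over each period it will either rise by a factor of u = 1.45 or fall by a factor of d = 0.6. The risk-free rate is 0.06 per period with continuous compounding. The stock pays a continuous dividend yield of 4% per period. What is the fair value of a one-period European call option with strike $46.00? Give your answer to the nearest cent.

$19.09

Per-period risk-free factor R = e^0.06 = 1.0618; dividend-adjusted growth = e^(0.06−0.04) = 1.0202.
Risk-neutral probability p = (1.0202 − 0.6)/(1.45 − 0.6) = 0.4202/0.8500 = 0.4944
Terminal stock prices: S_u = 87, S_d = 36
Terminal payoffs (S − K): max(41, 0) = 41, max(-10, 0) = 0
Node 0 (S = 60): V_0 = e^(−0.06)·[0.4944·41.0000 + 0.5056·0.0000] = 19.0882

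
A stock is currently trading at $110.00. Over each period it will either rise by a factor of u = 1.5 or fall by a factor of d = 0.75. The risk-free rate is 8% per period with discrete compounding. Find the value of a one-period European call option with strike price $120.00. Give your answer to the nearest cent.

$18.33

Risk-neutral probability p = (1 + 0.08 − 0.75)/(1.5 − 0.75) = 0.3300/0.7500 = 0.4400
Terminal stock prices: S_u = 165, S_d = 82.5
Terminal payoffs (S − K): max(45, 0) = 45, max(-37.5, 0) = 0
Node 0 (S = 110): V_0 = 1/1.08·[0.4400·45.0000 + 0.5600·0.0000] = 18.3333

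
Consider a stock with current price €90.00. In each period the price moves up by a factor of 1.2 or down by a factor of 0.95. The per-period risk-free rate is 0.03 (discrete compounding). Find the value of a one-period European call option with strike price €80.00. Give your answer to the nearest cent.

Risk-neutral probability p = (1 + 0.03 − 0.95)/(1.2 − 0.95) = 0.0800/0.2500 = 0.3200
Terminal stock prices: S_u = 108, S_d = 85.5
Terminal payoffs (S − K): max(28, 0) = 28, max(5.5, 0) = 5.5
Node 0 (S = 90): V_0 = 1/1.03·[0.3200·28.0000 + 0.6800·5.5000] = 12.3301

€12.33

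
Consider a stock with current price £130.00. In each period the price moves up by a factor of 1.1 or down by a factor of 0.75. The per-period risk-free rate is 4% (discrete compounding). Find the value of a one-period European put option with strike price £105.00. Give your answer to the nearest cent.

£1.24

Risk-neutral probability p = (1 + 0.04 − 0.75)/(1.1 − 0.75) = 0.2900/0.3500 = 0.8286
Terminal stock prices: S_u = 143, S_d = 97.5
Terminal payoffs (K − S): max(-38, 0) = 0, max(7.5, 0) = 7.5
Node 0 (S = 130): V_0 = 1/1.04·[0.8286·0.0000 + 0.1714·7.5000] = 1.2363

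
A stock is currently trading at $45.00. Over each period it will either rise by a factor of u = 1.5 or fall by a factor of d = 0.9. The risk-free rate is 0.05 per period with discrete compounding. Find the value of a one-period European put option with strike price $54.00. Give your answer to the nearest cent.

Risk-neutral probability p = (1 + 0.05 − 0.9)/(1.5 − 0.9) = 0.1500/0.6000 = 0.2500
Terminal stock prices: S_u = 67.5, S_d = 40.5
Terminal payoffs (K − S): max(-13.5, 0) = 0, max(13.5, 0) = 13.5
Node 0 (S = 45): V_0 = 1/1.05·[0.2500·0.0000 + 0.7500·13.5000] = 9.6429

$9.64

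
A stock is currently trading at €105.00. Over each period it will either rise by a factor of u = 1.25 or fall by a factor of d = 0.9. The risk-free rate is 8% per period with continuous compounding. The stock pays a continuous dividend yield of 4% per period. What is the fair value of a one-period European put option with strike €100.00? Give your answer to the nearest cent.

Per-period risk-free factor R = e^0.08 = 1.0833; dividend-adjusted growth = e^(0.08−0.04) = 1.0408.
Risk-neutral probability p = (1.0408 − 0.9)/(1.25 − 0.9) = 0.1408/0.3500 = 0.4023
Terminal stock prices: S_u = 131.2, S_d = 94.5
Terminal payoffs (K − S): max(-31.25, 0) = 0, max(5.5, 0) = 5.5
Node 0 (S = 105): V_0 = e^(−0.08)·[0.4023·0.0000 + 0.5977·5.5000] = 3.0345

€3.03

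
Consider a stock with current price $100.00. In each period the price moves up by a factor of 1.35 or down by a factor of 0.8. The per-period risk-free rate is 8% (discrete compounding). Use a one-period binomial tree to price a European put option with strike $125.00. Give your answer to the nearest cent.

$20.45

Risk-neutral probability p = (1 + 0.08 − 0.8)/(1.35 − 0.8) = 0.2800/0.5500 = 0.5091
Terminal stock prices: S_u = 135, S_d = 80
Terminal payoffs (K − S): max(-10, 0) = 0, max(45, 0) = 45
Node 0 (S = 100): V_0 = 1/1.08·[0.5091·0.0000 + 0.4909·45.0000] = 20.4545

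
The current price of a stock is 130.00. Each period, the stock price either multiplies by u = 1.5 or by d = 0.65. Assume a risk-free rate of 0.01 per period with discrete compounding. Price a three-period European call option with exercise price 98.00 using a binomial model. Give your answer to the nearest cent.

Risk-neutral probability p = (1 + 0.01 − 0.65)/(1.5 − 0.65) = 0.3600/0.8500 = 0.4235
Terminal stock prices: S_uuu = 438.8, S_uud = 190.1, S_udd = 82.39, S_ddd = 35.7
Terminal payoffs (S − K): max(340.8, 0) = 340.8, max(92.12, 0) = 92.12, max(-15.61, 0) = 0, max(-62.3, 0) = 0
Node uu (S = 292.5): V_uu = 1/1.01·[0.4235·340.7500 + 0.5765·92.1250] = 195.4703
Node ud (S = 126.8): V_ud = 1/1.01·[0.4235·92.1250 + 0.5765·0.0000] = 38.6313
Node dd (S = 54.93): V_dd = 1/1.01·[0.4235·0.0000 + 0.5765·0.0000] = 0.0000
Node u (S = 195): V_u = 1/1.01·[0.4235·195.4703 + 0.5765·38.6313] = 104.0171
Node d (S = 84.5): V_d = 1/1.01·[0.4235·38.6313 + 0.5765·0.0000] = 16.1995
Node 0 (S = 130): V_0 = 1/1.01·[0.4235·104.0171 + 0.5765·16.1995] = 52.8642

52.86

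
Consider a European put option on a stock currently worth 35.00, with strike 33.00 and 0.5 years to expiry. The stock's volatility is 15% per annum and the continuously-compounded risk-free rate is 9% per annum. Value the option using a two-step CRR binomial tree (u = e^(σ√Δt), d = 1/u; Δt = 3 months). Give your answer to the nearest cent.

CRR parameters: u = e^(σ√Δt) = e^(0.15·√0.25) = 1.0779, d = 1/u = 0.9277
Per-period rate: rΔt = 0.09·0.25 = 0.0225, so R = e^0.0225 = 1.0228
Risk-neutral probability p = (e^0.0225 − 0.9277)/(1.0779 − 0.9277) = 0.0950/0.1501 = 0.6328
Terminal stock prices: S_uu = 40.66, S_ud = 35, S_dd = 30.12
Terminal payoffs (K − S): max(-7.664, 0) = 0, max(-2, 0) = 0, max(2.875, 0) = 2.875
Node u (S = 37.73): V_u = e^(−0.0225)·[0.6328·0.0000 + 0.3672·0.0000] = 0.0000
Node d (S = 32.47): V_d = e^(−0.0225)·[0.6328·0.0000 + 0.3672·2.8752] = 1.0322
Node 0 (S = 35): V_0 = e^(−0.0225)·[0.6328·0.0000 + 0.3672·1.0322] = 0.3706

0.37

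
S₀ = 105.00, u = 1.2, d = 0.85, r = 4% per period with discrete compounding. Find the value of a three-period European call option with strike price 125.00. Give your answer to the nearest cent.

9.29

Risk-neutral probability p = (1 + 0.04 − 0.85)/(1.2 − 0.85) = 0.1900/0.3500 = 0.5429
Terminal stock prices: S_uuu = 181.4, S_uud = 128.5, S_udd = 91.03, S_ddd = 64.48
Terminal payoffs (S − K): max(56.44, 0) = 56.44, max(3.52, 0) = 3.52, max(-33.97, 0) = 0, max(-60.52, 0) = 0
Node uu (S = 151.2): V_uu = 1/1.04·[0.5429·56.4400 + 0.4571·3.5200] = 31.0077
Node ud (S = 107.1): V_ud = 1/1.04·[0.5429·3.5200 + 0.4571·0.0000] = 1.8374
Node dd (S = 75.86): V_dd = 1/1.04·[0.5429·0.0000 + 0.4571·0.0000] = 0.0000
Node u (S = 126): V_u = 1/1.04·[0.5429·31.0077 + 0.4571·1.8374] = 16.9930
Node d (S = 89.25): V_d = 1/1.04·[0.5429·1.8374 + 0.4571·0.0000] = 0.9591
Node 0 (S = 105): V_0 = 1/1.04·[0.5429·16.9930 + 0.4571·0.9591] = 9.2915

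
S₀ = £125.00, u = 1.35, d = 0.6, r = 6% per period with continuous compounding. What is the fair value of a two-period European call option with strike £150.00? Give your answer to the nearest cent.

Risk-neutral probability p = (e^0.06 − 0.6)/(1.35 − 0.6) = 0.4618/0.7500 = 0.6158
Terminal stock prices: S_uu = 227.8, S_ud = 101.2, S_dd = 45
Terminal payoffs (S − K): max(77.81, 0) = 77.81, max(-48.75, 0) = 0, max(-105, 0) = 0
Node u (S = 168.8): V_u = e^(−0.06)·[0.6158·77.8125 + 0.3842·0.0000] = 45.1252
Node d (S = 75): V_d = e^(−0.06)·[0.6158·0.0000 + 0.3842·0.0000] = 0.0000
Node 0 (S = 125): V_0 = e^(−0.06)·[0.6158·45.1252 + 0.3842·0.0000] = 26.1691

£26.17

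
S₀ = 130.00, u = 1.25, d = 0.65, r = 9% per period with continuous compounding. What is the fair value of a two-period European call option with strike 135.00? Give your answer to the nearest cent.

31.18

Risk-neutral probability p = (e^0.09 − 0.65)/(1.25 − 0.65) = 0.4442/0.6000 = 0.7403
Terminal stock prices: S_uu = 203.1, S_ud = 105.6, S_dd = 54.93
Terminal payoffs (S − K): max(68.12, 0) = 68.12, max(-29.38, 0) = 0, max(-80.07, 0) = 0
Node u (S = 162.5): V_u = e^(−0.09)·[0.7403·68.1250 + 0.2597·0.0000] = 46.0916
Node d (S = 84.5): V_d = e^(−0.09)·[0.7403·0.0000 + 0.2597·0.0000] = 0.0000
Node 0 (S = 130): V_0 = e^(−0.09)·[0.7403·46.0916 + 0.2597·0.0000] = 31.1844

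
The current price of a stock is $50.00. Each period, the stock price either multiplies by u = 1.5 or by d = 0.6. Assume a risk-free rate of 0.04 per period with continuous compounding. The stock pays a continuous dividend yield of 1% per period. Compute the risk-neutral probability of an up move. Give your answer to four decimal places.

p = 0.4783

Per-period risk-free factor R = e^0.04 = 1.0408; dividend-adjusted growth = e^(0.04−0.01) = 1.0305.
Risk-neutral probability p = (1.0305 − 0.6)/(1.5 − 0.6) = 0.4305/0.9000 = 0.4783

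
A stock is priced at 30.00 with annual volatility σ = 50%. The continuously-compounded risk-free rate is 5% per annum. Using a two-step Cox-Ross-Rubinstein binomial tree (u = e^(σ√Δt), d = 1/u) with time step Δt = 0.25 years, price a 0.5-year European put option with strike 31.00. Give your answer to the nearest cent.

4.09

CRR parameters: u = e^(σ√Δt) = e^(0.5·√0.25) = 1.2840, d = 1/u = 0.7788
Per-period rate: rΔt = 0.05·0.25 = 0.0125, so R = e^0.0125 = 1.0126
Risk-neutral probability p = (e^0.0125 − 0.7788)/(1.2840 − 0.7788) = 0.2338/0.5052 = 0.4627
Terminal stock prices: S_uu = 49.46, S_ud = 30, S_dd = 18.2
Terminal payoffs (K − S): max(-18.46, 0) = 0, max(1, 0) = 1, max(12.8, 0) = 12.8
Node u (S = 38.52): V_u = e^(−0.0125)·[0.4627·0.0000 + 0.5373·1.0000] = 0.5306
Node d (S = 23.36): V_d = e^(−0.0125)·[0.4627·1.0000 + 0.5373·12.8041] = 7.2509
Node 0 (S = 30): V_0 = e^(−0.0125)·[0.4627·0.5306 + 0.5373·7.2509] = 4.0898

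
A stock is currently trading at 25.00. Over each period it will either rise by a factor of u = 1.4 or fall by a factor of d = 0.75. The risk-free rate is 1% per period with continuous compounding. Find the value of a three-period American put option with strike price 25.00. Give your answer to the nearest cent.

Risk-neutral probability p = (e^0.01 − 0.75)/(1.4 − 0.75) = 0.2601/0.6500 = 0.4001
Terminal stock prices: S_uuu = 68.6, S_uud = 36.75, S_udd = 19.69, S_ddd = 10.55
Terminal payoffs (K − S): max(-43.6, 0) = 0, max(-11.75, 0) = 0, max(5.312, 0) = 5.312, max(14.45, 0) = 14.45
Node uu (S = 49): continuation = e^(−0.01)·[0.4001·0.0000 + 0.5999·0.0000] = 0.0000; exercise value = 0.0000 ≤ continuation, so V_uu = 0.0000
Node ud (S = 26.25): continuation = e^(−0.01)·[0.4001·0.0000 + 0.5999·5.3125] = 3.1554; exercise value = 0.0000 ≤ continuation, so V_ud = 3.1554
Node dd (S = 14.06): continuation = e^(−0.01)·[0.4001·5.3125 + 0.5999·14.4531] = 10.6887; exercise value = 10.9375 > continuation, so V_dd = 10.9375 (exercise)
Node u (S = 35): continuation = e^(−0.01)·[0.4001·0.0000 + 0.5999·3.1554] = 1.8741; exercise value = 0.0000 ≤ continuation, so V_u = 1.8741
Node d (S = 18.75): continuation = e^(−0.01)·[0.4001·3.1554 + 0.5999·10.9375] = 7.7462; exercise value = 6.2500 ≤ continuation, so V_d = 7.7462
Node 0 (S = 25): continuation = e^(−0.01)·[0.4001·1.8741 + 0.5999·7.7462] = 5.3432; exercise value = 0.0000 ≤ continuation, so V_0 = 5.3432

5.34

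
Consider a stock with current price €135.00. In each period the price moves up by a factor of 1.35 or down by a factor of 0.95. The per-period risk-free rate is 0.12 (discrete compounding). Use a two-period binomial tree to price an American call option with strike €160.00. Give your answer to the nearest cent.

€17.51

Risk-neutral probability p = (1 + 0.12 − 0.95)/(1.35 − 0.95) = 0.1700/0.4000 = 0.4250
Terminal stock prices: S_uu = 246, S_ud = 173.1, S_dd = 121.8
Terminal payoffs (S − K): max(86.04, 0) = 86.04, max(13.14, 0) = 13.14, max(-38.16, 0) = 0
Node u (S = 182.2): continuation = 1/1.12·[0.4250·86.0375 + 0.5750·13.1375] = 39.3929; exercise value = 22.2500 ≤ continuation, so V_u = 39.3929
Node d (S = 128.2): continuation = 1/1.12·[0.4250·13.1375 + 0.5750·0.0000] = 4.9852; exercise value = 0.0000 ≤ continuation, so V_d = 4.9852
Node 0 (S = 135): continuation = 1/1.12·[0.4250·39.3929 + 0.5750·4.9852] = 17.5076; exercise value = 0.0000 ≤ continuation, so V_0 = 17.5076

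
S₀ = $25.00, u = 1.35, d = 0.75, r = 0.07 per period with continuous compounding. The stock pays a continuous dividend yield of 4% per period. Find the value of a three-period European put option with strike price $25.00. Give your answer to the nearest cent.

$3.71

Per-period risk-free factor R = e^0.07 = 1.0725; dividend-adjusted growth = e^(0.07−0.04) = 1.0305.
Risk-neutral probability p = (1.0305 − 0.75)/(1.35 − 0.75) = 0.2805/0.6000 = 0.4674
Terminal stock prices: S_uuu = 61.51, S_uud = 34.17, S_udd = 18.98, S_ddd = 10.55
Terminal payoffs (K − S): max(-36.51, 0) = 0, max(-9.172, 0) = 0, max(6.016, 0) = 6.016, max(14.45, 0) = 14.45
Node uu (S = 45.56): V_uu = e^(−0.07)·[0.4674·0.0000 + 0.5326·0.0000] = 0.0000
Node ud (S = 25.31): V_ud = e^(−0.07)·[0.4674·0.0000 + 0.5326·6.0156] = 2.9872
Node dd (S = 14.06): V_dd = e^(−0.07)·[0.4674·6.0156 + 0.5326·14.4531] = 9.7987
Node u (S = 33.75): V_u = e^(−0.07)·[0.4674·0.0000 + 0.5326·2.9872] = 1.4833
Node d (S = 18.75): V_d = e^(−0.07)·[0.4674·2.9872 + 0.5326·9.7987] = 6.1676
Node 0 (S = 25): V_0 = e^(−0.07)·[0.4674·1.4833 + 0.5326·6.1676] = 3.7091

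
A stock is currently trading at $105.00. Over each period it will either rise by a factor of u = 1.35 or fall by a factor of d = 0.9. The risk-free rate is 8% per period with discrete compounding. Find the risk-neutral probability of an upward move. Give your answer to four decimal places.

p = 0.4000

Risk-neutral probability p = (1 + 0.08 − 0.9)/(1.35 − 0.9) = 0.1800/0.4500 = 0.4000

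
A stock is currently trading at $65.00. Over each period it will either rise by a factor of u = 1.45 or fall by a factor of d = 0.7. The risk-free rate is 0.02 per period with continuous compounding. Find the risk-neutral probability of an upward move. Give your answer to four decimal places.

Risk-neutral probability p = (e^0.02 − 0.7)/(1.45 − 0.7) = 0.3202/0.7500 = 0.4269

p = 0.4269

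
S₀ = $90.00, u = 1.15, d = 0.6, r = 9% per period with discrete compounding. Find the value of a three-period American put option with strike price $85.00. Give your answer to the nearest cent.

Risk-neutral probability p = (1 + 0.09 − 0.6)/(1.15 − 0.6) = 0.4900/0.5500 = 0.8909
Terminal stock prices: S_uuu = 136.9, S_uud = 71.41, S_udd = 37.26, S_ddd = 19.44
Terminal payoffs (K − S): max(-51.88, 0) = 0, max(13.59, 0) = 13.59, max(47.74, 0) = 47.74, max(65.56, 0) = 65.56
Node uu (S = 119): continuation = 1/1.09·[0.8909·0.0000 + 0.1091·13.5850] = 1.3596; exercise value = 0.0000 ≤ continuation, so V_uu = 1.3596
Node ud (S = 62.1): continuation = 1/1.09·[0.8909·13.5850 + 0.1091·47.7400] = 15.8817; exercise value = 22.9000 > continuation, so V_ud = 22.9000 (exercise)
Node dd (S = 32.4): continuation = 1/1.09·[0.8909·47.7400 + 0.1091·65.5600] = 45.5817; exercise value = 52.6000 > continuation, so V_dd = 52.6000 (exercise)
Node u (S = 103.5): continuation = 1/1.09·[0.8909·1.3596 + 0.1091·22.9000] = 3.4032; exercise value = 0.0000 ≤ continuation, so V_u = 3.4032
Node d (S = 54): continuation = 1/1.09·[0.8909·22.9000 + 0.1091·52.6000] = 23.9817; exercise value = 31.0000 > continuation, so V_d = 31.0000 (exercise)
Node 0 (S = 90): continuation = 1/1.09·[0.8909·3.4032 + 0.1091·31.0000] = 5.8842; exercise value = 0.0000 ≤ continuation, so V_0 = 5.8842

$5.88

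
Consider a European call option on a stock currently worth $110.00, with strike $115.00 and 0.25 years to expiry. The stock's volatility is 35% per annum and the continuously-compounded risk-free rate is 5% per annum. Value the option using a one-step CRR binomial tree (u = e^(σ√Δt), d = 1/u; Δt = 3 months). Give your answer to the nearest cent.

CRR parameters: u = e^(σ√Δt) = e^(0.35·√0.25) = 1.1912, d = 1/u = 0.8395
Per-period rate: rΔt = 0.05·0.25 = 0.0125, so R = e^0.0125 = 1.0126
Risk-neutral probability p = (e^0.0125 − 0.8395)/(1.1912 − 0.8395) = 0.1731/0.3518 = 0.4921
Terminal stock prices: S_u = 131, S_d = 92.34
Terminal payoffs (S − K): max(16.04, 0) = 16.04, max(-22.66, 0) = 0
Node 0 (S = 110): V_0 = e^(−0.0125)·[0.4921·16.0371 + 0.5079·0.0000] = 7.7941

$7.79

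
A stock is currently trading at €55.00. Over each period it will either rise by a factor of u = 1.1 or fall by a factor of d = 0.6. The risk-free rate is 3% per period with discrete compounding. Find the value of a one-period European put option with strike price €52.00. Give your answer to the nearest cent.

Risk-neutral probability p = (1 + 0.03 − 0.6)/(1.1 − 0.6) = 0.4300/0.5000 = 0.8600
Terminal stock prices: S_u = 60.5, S_d = 33
Terminal payoffs (K − S): max(-8.5, 0) = 0, max(19, 0) = 19
Node 0 (S = 55): V_0 = 1/1.03·[0.8600·0.0000 + 0.1400·19.0000] = 2.5825

€2.58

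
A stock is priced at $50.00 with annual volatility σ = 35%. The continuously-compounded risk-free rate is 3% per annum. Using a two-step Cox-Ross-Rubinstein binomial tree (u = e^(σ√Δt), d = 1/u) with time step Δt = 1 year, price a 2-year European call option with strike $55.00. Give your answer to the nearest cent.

$8.95

CRR parameters: u = e^(σ√Δt) = e^(0.35·√1) = 1.4191, d = 1/u = 0.7047
Per-period rate: rΔt = 0.03·1 = 0.03, so R = e^0.03 = 1.0305
Risk-neutral probability p = (e^0.03 − 0.7047)/(1.4191 − 0.7047) = 0.3258/0.7144 = 0.4560
Terminal stock prices: S_uu = 100.7, S_ud = 50, S_dd = 24.83
Terminal payoffs (S − K): max(45.69, 0) = 45.69, max(-5, 0) = 0, max(-30.17, 0) = 0
Node u (S = 70.95): V_u = e^(−0.03)·[0.4560·45.6876 + 0.5440·0.0000] = 20.2184
Node d (S = 35.23): V_d = e^(−0.03)·[0.4560·0.0000 + 0.5440·0.0000] = 0.0000
Node 0 (S = 50): V_0 = e^(−0.03)·[0.4560·20.2184 + 0.5440·0.0000] = 8.9474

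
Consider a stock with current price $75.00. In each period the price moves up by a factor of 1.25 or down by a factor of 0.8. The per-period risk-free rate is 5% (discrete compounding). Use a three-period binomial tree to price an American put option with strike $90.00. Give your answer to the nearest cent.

$16.06

Risk-neutral probability p = (1 + 0.05 − 0.8)/(1.25 − 0.8) = 0.2500/0.4500 = 0.5556
Terminal stock prices: S_uuu = 146.5, S_uud = 93.75, S_udd = 60, S_ddd = 38.4
Terminal payoffs (K − S): max(-56.48, 0) = 0, max(-3.75, 0) = 0, max(30, 0) = 30, max(51.6, 0) = 51.6
Node uu (S = 117.2): continuation = 1/1.05·[0.5556·0.0000 + 0.4444·0.0000] = 0.0000; exercise value = 0.0000 ≤ continuation, so V_uu = 0.0000
Node ud (S = 75): continuation = 1/1.05·[0.5556·0.0000 + 0.4444·30.0000] = 12.6984; exercise value = 15.0000 > continuation, so V_ud = 15.0000 (exercise)
Node dd (S = 48): continuation = 1/1.05·[0.5556·30.0000 + 0.4444·51.6000] = 37.7143; exercise value = 42.0000 > continuation, so V_dd = 42.0000 (exercise)
Node u (S = 93.75): continuation = 1/1.05·[0.5556·0.0000 + 0.4444·15.0000] = 6.3492; exercise value = 0.0000 ≤ continuation, so V_u = 6.3492
Node d (S = 60): continuation = 1/1.05·[0.5556·15.0000 + 0.4444·42.0000] = 25.7143; exercise value = 30.0000 > continuation, so V_d = 30.0000 (exercise)
Node 0 (S = 75): continuation = 1/1.05·[0.5556·6.3492 + 0.4444·30.0000] = 16.0578; exercise value = 15.0000 ≤ continuation, so V_0 = 16.0578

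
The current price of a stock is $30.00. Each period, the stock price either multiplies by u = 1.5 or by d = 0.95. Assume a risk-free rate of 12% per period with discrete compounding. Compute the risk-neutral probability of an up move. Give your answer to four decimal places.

Risk-neutral probability p = (1 + 0.12 − 0.95)/(1.5 − 0.95) = 0.1700/0.5500 = 0.3091

p = 0.3091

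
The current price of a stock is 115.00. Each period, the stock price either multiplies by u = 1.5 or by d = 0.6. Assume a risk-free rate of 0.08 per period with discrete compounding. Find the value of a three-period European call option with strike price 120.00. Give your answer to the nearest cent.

Risk-neutral probability p = (1 + 0.08 − 0.6)/(1.5 − 0.6) = 0.4800/0.9000 = 0.5333
Terminal stock prices: S_uuu = 388.1, S_uud = 155.2, S_udd = 62.1, S_ddd = 24.84
Terminal payoffs (S − K): max(268.1, 0) = 268.1, max(35.25, 0) = 35.25, max(-57.9, 0) = 0, max(-95.16, 0) = 0
Node uu (S = 258.8): V_uu = 1/1.08·[0.5333·268.1250 + 0.4667·35.2500] = 147.6389
Node ud (S = 103.5): V_ud = 1/1.08·[0.5333·35.2500 + 0.4667·0.0000] = 17.4074
Node dd (S = 41.4): V_dd = 1/1.08·[0.5333·0.0000 + 0.4667·0.0000] = 0.0000
Node u (S = 172.5): V_u = 1/1.08·[0.5333·147.6389 + 0.4667·17.4074] = 80.4298
Node d (S = 69): V_d = 1/1.08·[0.5333·17.4074 + 0.4667·0.0000] = 8.5963
Node 0 (S = 115): V_0 = 1/1.08·[0.5333·80.4298 + 0.4667·8.5963] = 43.4329

43.43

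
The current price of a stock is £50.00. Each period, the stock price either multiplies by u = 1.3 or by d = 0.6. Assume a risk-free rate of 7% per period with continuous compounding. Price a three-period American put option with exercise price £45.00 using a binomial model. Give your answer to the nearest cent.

Risk-neutral probability p = (e^0.07 − 0.6)/(1.3 − 0.6) = 0.4725/0.7000 = 0.6750
Terminal stock prices: S_uuu = 109.9, S_uud = 50.7, S_udd = 23.4, S_ddd = 10.8
Terminal payoffs (K − S): max(-64.85, 0) = 0, max(-5.7, 0) = 0, max(21.6, 0) = 21.6, max(34.2, 0) = 34.2
Node uu (S = 84.5): continuation = e^(−0.07)·[0.6750·0.0000 + 0.3250·0.0000] = 0.0000; exercise value = 0.0000 ≤ continuation, so V_uu = 0.0000
Node ud (S = 39): continuation = e^(−0.07)·[0.6750·0.0000 + 0.3250·21.6000] = 6.5452; exercise value = 6.0000 ≤ continuation, so V_ud = 6.5452
Node dd (S = 18): continuation = e^(−0.07)·[0.6750·21.6000 + 0.3250·34.2000] = 23.9577; exercise value = 27.0000 > continuation, so V_dd = 27.0000 (exercise)
Node u (S = 65): continuation = e^(−0.07)·[0.6750·0.0000 + 0.3250·6.5452] = 1.9833; exercise value = 0.0000 ≤ continuation, so V_u = 1.9833
Node d (S = 30): continuation = e^(−0.07)·[0.6750·6.5452 + 0.3250·27.0000] = 12.3008; exercise value = 15.0000 > continuation, so V_d = 15.0000 (exercise)
Node 0 (S = 50): continuation = e^(−0.07)·[0.6750·1.9833 + 0.3250·15.0000] = 5.7935; exercise value = 0.0000 ≤ continuation, so V_0 = 5.7935

£5.79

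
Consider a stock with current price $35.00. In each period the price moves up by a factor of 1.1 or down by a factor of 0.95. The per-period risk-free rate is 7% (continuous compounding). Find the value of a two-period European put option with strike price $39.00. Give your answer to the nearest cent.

Risk-neutral probability p = (e^0.07 − 0.95)/(1.1 − 0.95) = 0.1225/0.1500 = 0.8167
Terminal stock prices: S_uu = 42.35, S_ud = 36.57, S_dd = 31.59
Terminal payoffs (K − S): max(-3.35, 0) = 0, max(2.425, 0) = 2.425, max(7.413, 0) = 7.413
Node u (S = 38.5): V_u = e^(−0.07)·[0.8167·0.0000 + 0.1833·2.4250] = 0.4144
Node d (S = 33.25): V_d = e^(−0.07)·[0.8167·2.4250 + 0.1833·7.4125] = 3.1134
Node 0 (S = 35): V_0 = e^(−0.07)·[0.8167·0.4144 + 0.1833·3.1134] = 0.8476

$0.85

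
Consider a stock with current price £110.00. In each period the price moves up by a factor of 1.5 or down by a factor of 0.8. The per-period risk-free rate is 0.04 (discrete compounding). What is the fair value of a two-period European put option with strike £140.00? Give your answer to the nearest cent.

£31.12

Risk-neutral probability p = (1 + 0.04 − 0.8)/(1.5 − 0.8) = 0.2400/0.7000 = 0.3429
Terminal stock prices: S_uu = 247.5, S_ud = 132, S_dd = 70.4
Terminal payoffs (K − S): max(-107.5, 0) = 0, max(8, 0) = 8, max(69.6, 0) = 69.6
Node u (S = 165): V_u = 1/1.04·[0.3429·0.0000 + 0.6571·8.0000] = 5.0549
Node d (S = 88): V_d = 1/1.04·[0.3429·8.0000 + 0.6571·69.6000] = 46.6154
Node 0 (S = 110): V_0 = 1/1.04·[0.3429·5.0549 + 0.6571·46.6154] = 31.1212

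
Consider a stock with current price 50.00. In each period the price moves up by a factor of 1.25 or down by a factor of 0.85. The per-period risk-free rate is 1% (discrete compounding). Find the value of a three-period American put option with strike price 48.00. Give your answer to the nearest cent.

Risk-neutral probability p = (1 + 0.01 − 0.85)/(1.25 − 0.85) = 0.1600/0.4000 = 0.4000
Terminal stock prices: S_uuu = 97.66, S_uud = 66.41, S_udd = 45.16, S_ddd = 30.71
Terminal payoffs (K − S): max(-49.66, 0) = 0, max(-18.41, 0) = 0, max(2.844, 0) = 2.844, max(17.29, 0) = 17.29
Node uu (S = 78.12): continuation = 1/1.01·[0.4000·0.0000 + 0.6000·0.0000] = 0.0000; exercise value = 0.0000 ≤ continuation, so V_uu = 0.0000
Node ud (S = 53.12): continuation = 1/1.01·[0.4000·0.0000 + 0.6000·2.8438] = 1.6894; exercise value = 0.0000 ≤ continuation, so V_ud = 1.6894
Node dd (S = 36.12): continuation = 1/1.01·[0.4000·2.8438 + 0.6000·17.2938] = 11.3998; exercise value = 11.8750 > continuation, so V_dd = 11.8750 (exercise)
Node u (S = 62.5): continuation = 1/1.01·[0.4000·0.0000 + 0.6000·1.6894] = 1.0036; exercise value = 0.0000 ≤ continuation, so V_u = 1.0036
Node d (S = 42.5): continuation = 1/1.01·[0.4000·1.6894 + 0.6000·11.8750] = 7.7235; exercise value = 5.5000 ≤ continuation, so V_d = 7.7235
Node 0 (S = 50): continuation = 1/1.01·[0.4000·1.0036 + 0.6000·7.7235] = 4.9857; exercise value = 0.0000 ≤ continuation, so V_0 = 4.9857

4.99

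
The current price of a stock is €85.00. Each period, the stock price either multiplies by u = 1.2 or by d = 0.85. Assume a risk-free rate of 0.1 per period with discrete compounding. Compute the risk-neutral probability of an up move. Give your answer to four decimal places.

p = 0.7143

Risk-neutral probability p = (1 + 0.1 − 0.85)/(1.2 − 0.85) = 0.2500/0.3500 = 0.7143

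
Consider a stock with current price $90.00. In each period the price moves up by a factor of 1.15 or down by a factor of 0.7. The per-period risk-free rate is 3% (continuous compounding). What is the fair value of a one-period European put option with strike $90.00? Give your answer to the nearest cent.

$6.96

Risk-neutral probability p = (e^0.03 − 0.7)/(1.15 − 0.7) = 0.3305/0.4500 = 0.7343
Terminal stock prices: S_u = 103.5, S_d = 63
Terminal payoffs (K − S): max(-13.5, 0) = 0, max(27, 0) = 27
Node 0 (S = 90): V_0 = e^(−0.03)·[0.7343·0.0000 + 0.2657·27.0000] = 6.9607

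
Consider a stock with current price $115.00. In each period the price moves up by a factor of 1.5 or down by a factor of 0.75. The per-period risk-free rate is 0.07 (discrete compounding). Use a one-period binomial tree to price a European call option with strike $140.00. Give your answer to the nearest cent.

$12.96

Risk-neutral probability p = (1 + 0.07 − 0.75)/(1.5 − 0.75) = 0.3200/0.7500 = 0.4267
Terminal stock prices: S_u = 172.5, S_d = 86.25
Terminal payoffs (S − K): max(32.5, 0) = 32.5, max(-53.75, 0) = 0
Node 0 (S = 115): V_0 = 1/1.07·[0.4267·32.5000 + 0.5733·0.0000] = 12.9595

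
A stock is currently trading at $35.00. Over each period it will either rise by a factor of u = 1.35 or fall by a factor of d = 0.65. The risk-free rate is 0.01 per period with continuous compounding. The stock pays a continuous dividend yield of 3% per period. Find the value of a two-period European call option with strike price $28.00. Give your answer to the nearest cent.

Per-period risk-free factor R = e^0.01 = 1.0101; dividend-adjusted growth = e^(0.01−0.03) = 0.9802.
Risk-neutral probability p = (0.9802 − 0.65)/(1.35 − 0.65) = 0.3302/0.7000 = 0.4717
Terminal stock prices: S_uu = 63.79, S_ud = 30.71, S_dd = 14.79
Terminal payoffs (S − K): max(35.79, 0) = 35.79, max(2.713, 0) = 2.713, max(-13.21, 0) = 0
Node u (S = 47.25): V_u = e^(−0.01)·[0.4717·35.7875 + 0.5283·2.7125] = 18.1322
Node d (S = 22.75): V_d = e^(−0.01)·[0.4717·2.7125 + 0.5283·0.0000] = 1.2668
Node 0 (S = 35): V_0 = e^(−0.01)·[0.4717·18.1322 + 0.5283·1.2668] = 9.1306

$9.13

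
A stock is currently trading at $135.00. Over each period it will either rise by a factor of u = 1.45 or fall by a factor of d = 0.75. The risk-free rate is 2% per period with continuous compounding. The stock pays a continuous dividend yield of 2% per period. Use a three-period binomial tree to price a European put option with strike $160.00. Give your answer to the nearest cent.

$46.59

Per-period risk-free factor R = e^0.02 = 1.0202; dividend-adjusted growth = e^(0.02−0.02) = 1.0000.
Risk-neutral probability p = (1.0000 − 0.75)/(1.45 − 0.75) = 0.2500/0.7000 = 0.3571
Terminal stock prices: S_uuu = 411.6, S_uud = 212.9, S_udd = 110.1, S_ddd = 56.95
Terminal payoffs (K − S): max(-251.6, 0) = 0, max(-52.88, 0) = 0, max(49.89, 0) = 49.89, max(103, 0) = 103
Node uu (S = 283.8): V_uu = e^(−0.02)·[0.3571·0.0000 + 0.6429·0.0000] = 0.0000
Node ud (S = 146.8): V_ud = e^(−0.02)·[0.3571·0.0000 + 0.6429·49.8906] = 31.4375
Node dd (S = 75.94): V_dd = e^(−0.02)·[0.3571·49.8906 + 0.6429·103.0469] = 82.3980
Node u (S = 195.8): V_u = e^(−0.02)·[0.3571·0.0000 + 0.6429·31.4375] = 19.8096
Node d (S = 101.2): V_d = e^(−0.02)·[0.3571·31.4375 + 0.6429·82.3980] = 62.9266
Node 0 (S = 135): V_0 = e^(−0.02)·[0.3571·19.8096 + 0.6429·62.9266] = 46.5866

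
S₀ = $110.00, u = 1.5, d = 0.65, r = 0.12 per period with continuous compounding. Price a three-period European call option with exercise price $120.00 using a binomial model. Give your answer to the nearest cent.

Risk-neutral probability p = (e^0.12 − 0.65)/(1.5 − 0.65) = 0.4775/0.8500 = 0.5618
Terminal stock prices: S_uuu = 371.2, S_uud = 160.9, S_udd = 69.71, S_ddd = 30.21
Terminal payoffs (S − K): max(251.2, 0) = 251.2, max(40.88, 0) = 40.88, max(-50.29, 0) = 0, max(-89.79, 0) = 0
Node uu (S = 247.5): V_uu = e^(−0.12)·[0.5618·251.2500 + 0.4382·40.8750] = 141.0695
Node ud (S = 107.2): V_ud = e^(−0.12)·[0.5618·40.8750 + 0.4382·0.0000] = 20.3655
Node dd (S = 46.48): V_dd = e^(−0.12)·[0.5618·0.0000 + 0.4382·0.0000] = 0.0000
Node u (S = 165): V_u = e^(−0.12)·[0.5618·141.0695 + 0.4382·20.3655] = 78.2018
Node d (S = 71.5): V_d = e^(−0.12)·[0.5618·20.3655 + 0.4382·0.0000] = 10.1468
Node 0 (S = 110): V_0 = e^(−0.12)·[0.5618·78.2018 + 0.4382·10.1468] = 42.9070

$42.91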